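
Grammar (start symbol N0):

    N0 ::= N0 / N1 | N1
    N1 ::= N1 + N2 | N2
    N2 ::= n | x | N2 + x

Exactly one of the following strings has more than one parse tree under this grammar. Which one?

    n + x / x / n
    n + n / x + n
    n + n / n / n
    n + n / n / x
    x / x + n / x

n + x / x / n: 2 trees
n + n / x + n: 1 tree
n + n / n / n: 1 tree
n + n / n / x: 1 tree
x / x + n / x: 1 tree

n + x / x / n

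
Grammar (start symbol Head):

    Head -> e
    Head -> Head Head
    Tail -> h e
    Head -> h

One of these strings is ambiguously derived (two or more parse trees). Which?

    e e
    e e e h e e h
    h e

e e: 1 tree
e e e h e e h: 132 trees
h e: 1 tree

e e e h e e h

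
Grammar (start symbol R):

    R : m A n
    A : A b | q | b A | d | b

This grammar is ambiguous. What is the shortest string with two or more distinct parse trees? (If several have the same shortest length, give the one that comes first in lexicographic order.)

m b b n

length 3: no string has ≥2 trees
length 4: m b b n has 2 parse trees

Two derivations of m b b n:
  R ⇒ m A n ⇒ m A b n ⇒ m b b n
  R ⇒ m A n ⇒ m b A n ⇒ m b b n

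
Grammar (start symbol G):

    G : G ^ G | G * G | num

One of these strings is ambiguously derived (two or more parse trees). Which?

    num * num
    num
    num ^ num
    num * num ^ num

num * num: 1 tree
num: 1 tree
num ^ num: 1 tree
num * num ^ num: 2 trees

num * num ^ num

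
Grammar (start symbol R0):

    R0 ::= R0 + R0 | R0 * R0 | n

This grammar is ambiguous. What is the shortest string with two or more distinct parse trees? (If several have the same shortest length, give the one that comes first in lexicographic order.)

length 1: no string has ≥2 trees
length 3: no string has ≥2 trees
length 5: n * n * n has 2 parse trees

Two derivations of n * n * n:
  R0 ⇒ R0 * R0 ⇒ R0 * R0 * R0 ⇒ n * R0 * R0 ⇒ n * n * R0 ⇒ n * n * n
  R0 ⇒ R0 * R0 ⇒ n * R0 ⇒ n * R0 * R0 ⇒ n * n * R0 ⇒ n * n * n

n * n * n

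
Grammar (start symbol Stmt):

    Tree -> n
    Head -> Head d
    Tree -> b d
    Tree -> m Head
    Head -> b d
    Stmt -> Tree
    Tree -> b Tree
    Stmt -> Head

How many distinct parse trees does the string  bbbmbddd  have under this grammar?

1

Parse trees for bbbmbddd:
  [Stmt [Tree b [Tree b [Tree b [Tree m [Head [Head [Head b d] d] d]]]]]]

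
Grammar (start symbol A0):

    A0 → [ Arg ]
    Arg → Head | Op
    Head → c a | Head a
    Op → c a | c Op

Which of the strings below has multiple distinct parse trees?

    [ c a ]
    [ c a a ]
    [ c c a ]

[ c a ]: 2 trees
[ c a a ]: 1 tree
[ c c a ]: 1 tree

[ c a ]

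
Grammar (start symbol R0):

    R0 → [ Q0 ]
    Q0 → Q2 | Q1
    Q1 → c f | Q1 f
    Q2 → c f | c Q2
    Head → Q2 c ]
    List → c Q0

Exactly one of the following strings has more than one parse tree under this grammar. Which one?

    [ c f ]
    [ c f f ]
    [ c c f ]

[ c f ]

[ c f ]: 2 trees
[ c f f ]: 1 tree
[ c c f ]: 1 tree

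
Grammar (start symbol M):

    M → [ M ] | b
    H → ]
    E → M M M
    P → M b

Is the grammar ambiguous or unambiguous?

Unambiguous

Only M is reachable from M; ignoring the rest: Each string is a nest of matched brackets around a single atom. An opening bracket forces the recursive rule; an atom forces the base rule.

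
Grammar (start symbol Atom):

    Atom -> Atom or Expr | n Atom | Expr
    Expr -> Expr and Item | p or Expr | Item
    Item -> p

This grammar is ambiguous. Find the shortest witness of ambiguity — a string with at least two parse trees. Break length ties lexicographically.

length 1: no string has ≥2 trees
length 2: no string has ≥2 trees
length 3: p or p has 2 parse trees

Two derivations of p or p:
  Atom ⇒ Atom or Expr ⇒ Expr or Expr ⇒ Item or Expr ⇒ p or Expr ⇒ p or Item ⇒ p or p
  Atom ⇒ Expr ⇒ p or Expr ⇒ p or Item ⇒ p or p

p or p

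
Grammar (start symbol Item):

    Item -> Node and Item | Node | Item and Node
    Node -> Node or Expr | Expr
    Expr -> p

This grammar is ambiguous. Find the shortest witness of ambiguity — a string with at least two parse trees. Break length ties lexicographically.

p and p

length 1: no string has ≥2 trees
length 3: p and p has 2 parse trees

Two derivations of p and p:
  Item ⇒ Node and Item ⇒ Expr and Item ⇒ p and Item ⇒ p and Node ⇒ p and Expr ⇒ p and p
  Item ⇒ Item and Node ⇒ Node and Node ⇒ Expr and Node ⇒ p and Node ⇒ p and Expr ⇒ p and p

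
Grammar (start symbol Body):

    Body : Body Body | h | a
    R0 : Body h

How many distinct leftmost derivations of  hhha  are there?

Parse trees for hhha:
  [Body [Body h] [Body [Body h] [Body [Body h] [Body a]]]]
  [Body [Body h] [Body [Body [Body h] [Body h]] [Body a]]]
  [Body [Body [Body h] [Body h]] [Body [Body h] [Body a]]]
  [Body [Body [Body h] [Body [Body h] [Body h]]] [Body a]]
  [Body [Body [Body [Body h] [Body h]] [Body h]] [Body a]]

5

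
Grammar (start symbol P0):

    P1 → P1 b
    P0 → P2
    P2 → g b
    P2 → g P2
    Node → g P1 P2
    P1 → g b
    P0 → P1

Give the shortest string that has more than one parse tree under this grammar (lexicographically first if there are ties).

length 2: g b has 2 parse trees

Two derivations of g b:
  P0 ⇒ P2 ⇒ g b
  P0 ⇒ P1 ⇒ g b

g b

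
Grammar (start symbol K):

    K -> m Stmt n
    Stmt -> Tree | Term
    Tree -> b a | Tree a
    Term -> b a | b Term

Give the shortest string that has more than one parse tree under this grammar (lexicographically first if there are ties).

length 4: m b a n has 2 parse trees

Two derivations of m b a n:
  K ⇒ m Stmt n ⇒ m Tree n ⇒ m b a n
  K ⇒ m Stmt n ⇒ m Term n ⇒ m b a n

m b a n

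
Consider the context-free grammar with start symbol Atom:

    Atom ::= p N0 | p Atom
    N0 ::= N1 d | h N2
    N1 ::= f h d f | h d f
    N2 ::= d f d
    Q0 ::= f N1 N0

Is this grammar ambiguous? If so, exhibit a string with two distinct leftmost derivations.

Witness: p h d f d

Derivation 1: Atom ⇒ p N0 ⇒ p N1 d ⇒ p h d f d
Derivation 2: Atom ⇒ p N0 ⇒ p h N2 ⇒ p h d f d

Two distinct leftmost derivations for the same string.

Ambiguous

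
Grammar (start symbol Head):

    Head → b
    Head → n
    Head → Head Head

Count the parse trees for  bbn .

2

Parse trees for bbn:
  [Head [Head b] [Head [Head b] [Head n]]]
  [Head [Head [Head b] [Head b]] [Head n]]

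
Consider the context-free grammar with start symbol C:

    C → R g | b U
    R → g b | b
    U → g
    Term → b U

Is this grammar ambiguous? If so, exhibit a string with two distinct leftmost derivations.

Witness: b g

Derivation 1: C ⇒ R g ⇒ b g
Derivation 2: C ⇒ b U ⇒ b g

Two distinct leftmost derivations for the same string.

Ambiguous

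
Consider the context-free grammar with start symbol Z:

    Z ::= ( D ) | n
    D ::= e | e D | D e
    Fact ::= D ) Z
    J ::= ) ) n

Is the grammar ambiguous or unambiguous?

Ambiguous

Witness: ( e e )

Derivation 1: Z ⇒ ( D ) ⇒ ( e D ) ⇒ ( e e )
Derivation 2: Z ⇒ ( D ) ⇒ ( D e ) ⇒ ( e e )

Two distinct leftmost derivations for the same string.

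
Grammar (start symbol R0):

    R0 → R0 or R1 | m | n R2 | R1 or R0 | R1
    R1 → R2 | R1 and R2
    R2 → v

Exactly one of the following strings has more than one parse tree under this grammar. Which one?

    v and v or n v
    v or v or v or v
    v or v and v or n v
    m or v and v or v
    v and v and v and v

v or v or v or v

v and v or n v: 1 tree
v or v or v or v: 8 trees
v or v and v or n v: 1 tree
m or v and v or v: 1 tree
v and v and v and v: 1 tree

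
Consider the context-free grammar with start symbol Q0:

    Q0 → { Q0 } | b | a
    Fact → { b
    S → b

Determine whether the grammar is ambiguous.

Unambiguous

(Fact, S are unreachable from Q0, so their rules don't affect L(Q0).) L(Q0) is { openⁿ atom closeⁿ : n ≥ 0 }. The bracket depth fixes n, and the derivation is forced at every step.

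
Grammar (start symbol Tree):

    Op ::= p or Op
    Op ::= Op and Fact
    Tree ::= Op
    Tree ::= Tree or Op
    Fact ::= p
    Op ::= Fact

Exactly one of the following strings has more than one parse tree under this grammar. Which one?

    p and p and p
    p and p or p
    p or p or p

p or p or p

p and p and p: 1 tree
p and p or p: 1 tree
p or p or p: 4 trees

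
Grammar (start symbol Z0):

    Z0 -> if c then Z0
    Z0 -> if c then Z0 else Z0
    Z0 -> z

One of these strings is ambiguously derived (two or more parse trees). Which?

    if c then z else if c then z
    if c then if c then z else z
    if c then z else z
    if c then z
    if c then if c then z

if c then if c then z else z

if c then z else if c then z: 1 tree
if c then if c then z else z: 2 trees
if c then z else z: 1 tree
if c then z: 1 tree
if c then if c then z: 1 tree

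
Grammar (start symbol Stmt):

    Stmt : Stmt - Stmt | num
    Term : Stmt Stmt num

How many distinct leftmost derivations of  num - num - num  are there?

Parse trees for num - num - num:
  [Stmt [Stmt num] - [Stmt [Stmt num] - [Stmt num]]]
  [Stmt [Stmt [Stmt num] - [Stmt num]] - [Stmt num]]

2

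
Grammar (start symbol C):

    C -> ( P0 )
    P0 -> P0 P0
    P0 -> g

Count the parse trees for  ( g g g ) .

2

Parse trees for ( g g g ):
  [C ( [P0 [P0 g] [P0 [P0 g] [P0 g]]] )]
  [C ( [P0 [P0 [P0 g] [P0 g]] [P0 g]] )]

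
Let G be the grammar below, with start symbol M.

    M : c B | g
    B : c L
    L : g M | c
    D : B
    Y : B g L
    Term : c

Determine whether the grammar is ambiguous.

Unambiguous

(D, Y, Term are unreachable from M, so their rules don't affect L(M).) Restricted to the reachable nonterminals, every rule has the form A → t or A → t B, and no two rules for the same A share a first terminal. The grammar encodes a DFA — one run per string.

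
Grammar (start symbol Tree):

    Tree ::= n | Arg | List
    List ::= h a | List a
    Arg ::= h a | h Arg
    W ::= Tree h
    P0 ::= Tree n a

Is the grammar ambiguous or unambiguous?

Ambiguous

Witness: h a

Derivation 1: Tree ⇒ Arg ⇒ h a
Derivation 2: Tree ⇒ List ⇒ h a

Two distinct leftmost derivations for the same string.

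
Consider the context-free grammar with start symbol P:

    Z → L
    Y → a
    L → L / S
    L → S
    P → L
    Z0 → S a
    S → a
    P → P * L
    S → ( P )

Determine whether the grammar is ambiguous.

Only P, L, S are reachable from P; ignoring the rest: The grammar is stratified — P handles '*' (left-recursive), L handles '/', S atoms. Each operator has a fixed associativity and precedence level, so every string has one parse.

Unambiguous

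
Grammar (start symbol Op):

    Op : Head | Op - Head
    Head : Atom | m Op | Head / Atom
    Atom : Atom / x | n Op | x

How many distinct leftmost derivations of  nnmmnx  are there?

1

Parse trees for nnmmnx:
  [Op [Head [Atom n [Op [Head [Atom n [Op [Head m [Op [Head m [Op [Head [Atom n [Op [Head [Atom x]]]]]]]]]]]]]]]]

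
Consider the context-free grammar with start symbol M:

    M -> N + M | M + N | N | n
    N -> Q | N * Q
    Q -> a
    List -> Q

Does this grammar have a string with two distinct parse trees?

Witness: a + a

Derivation 1: M ⇒ N + M ⇒ Q + M ⇒ a + M ⇒ a + N ⇒ a + Q ⇒ a + a
Derivation 2: M ⇒ M + N ⇒ N + N ⇒ Q + N ⇒ a + N ⇒ a + Q ⇒ a + a

Two distinct leftmost derivations for the same string.

Ambiguous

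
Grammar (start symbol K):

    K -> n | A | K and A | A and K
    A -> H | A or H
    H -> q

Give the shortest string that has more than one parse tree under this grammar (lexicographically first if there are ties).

q and q

length 1: no string has ≥2 trees
length 3: q and q has 2 parse trees

Two derivations of q and q:
  K ⇒ K and A ⇒ A and A ⇒ H and A ⇒ q and A ⇒ q and H ⇒ q and q
  K ⇒ A and K ⇒ H and K ⇒ q and K ⇒ q and A ⇒ q and H ⇒ q and q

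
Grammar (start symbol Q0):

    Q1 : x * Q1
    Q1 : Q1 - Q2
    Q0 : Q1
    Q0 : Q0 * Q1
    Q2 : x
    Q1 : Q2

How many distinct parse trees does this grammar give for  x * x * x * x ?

Parse trees for x * x * x * x:
  [Q0 [Q1 x * [Q1 x * [Q1 x * [Q1 [Q2 x]]]]]]
  [Q0 [Q0 [Q1 [Q2 x]]] * [Q1 x * [Q1 x * [Q1 [Q2 x]]]]]
  [Q0 [Q0 [Q1 x * [Q1 [Q2 x]]]] * [Q1 x * [Q1 [Q2 x]]]]
  [Q0 [Q0 [Q0 [Q1 [Q2 x]]] * [Q1 [Q2 x]]] * [Q1 x * [Q1 [Q2 x]]]]
  [Q0 [Q0 [Q1 x * [Q1 x * [Q1 [Q2 x]]]]] * [Q1 [Q2 x]]]
  [Q0 [Q0 [Q0 [Q1 [Q2 x]]] * [Q1 x * [Q1 [Q2 x]]]] * [Q1 [Q2 x]]]
  [Q0 [Q0 [Q0 [Q1 x * [Q1 [Q2 x]]]] * [Q1 [Q2 x]]] * [Q1 [Q2 x]]]
  [Q0 [Q0 [Q0 [Q0 [Q1 [Q2 x]]] * [Q1 [Q2 x]]] * [Q1 [Q2 x]]] * [Q1 [Q2 x]]]

8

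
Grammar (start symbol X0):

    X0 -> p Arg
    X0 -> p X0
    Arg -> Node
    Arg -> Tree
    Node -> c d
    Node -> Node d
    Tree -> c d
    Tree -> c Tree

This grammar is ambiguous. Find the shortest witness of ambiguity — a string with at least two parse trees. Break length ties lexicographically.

length 3: p c d has 2 parse trees

Two derivations of p c d:
  X0 ⇒ p Arg ⇒ p Node ⇒ p c d
  X0 ⇒ p Arg ⇒ p Tree ⇒ p c d

p c d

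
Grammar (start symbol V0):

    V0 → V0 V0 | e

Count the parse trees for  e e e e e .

14

Parse trees for e e e e e (showing first 6 of 14):
  [V0 [V0 e] [V0 [V0 e] [V0 [V0 e] [V0 [V0 e] [V0 e]]]]]
  [V0 [V0 e] [V0 [V0 e] [V0 [V0 [V0 e] [V0 e]] [V0 e]]]]
  [V0 [V0 e] [V0 [V0 [V0 e] [V0 e]] [V0 [V0 e] [V0 e]]]]
  [V0 [V0 e] [V0 [V0 [V0 e] [V0 [V0 e] [V0 e]]] [V0 e]]]
  [V0 [V0 e] [V0 [V0 [V0 [V0 e] [V0 e]] [V0 e]] [V0 e]]]
  [V0 [V0 [V0 e] [V0 e]] [V0 [V0 e] [V0 [V0 e] [V0 e]]]]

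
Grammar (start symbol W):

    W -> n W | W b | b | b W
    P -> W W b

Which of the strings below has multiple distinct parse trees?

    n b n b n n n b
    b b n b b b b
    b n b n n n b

b b n b b b b

n b n b n n n b: 1 tree
b b n b b b b: 42 trees
b n b n n n b: 1 tree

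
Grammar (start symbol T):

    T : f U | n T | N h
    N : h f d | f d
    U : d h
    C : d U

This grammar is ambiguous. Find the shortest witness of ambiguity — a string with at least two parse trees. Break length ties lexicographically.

length 3: f d h has 2 parse trees

Two derivations of f d h:
  T ⇒ f U ⇒ f d h
  T ⇒ N h ⇒ f d h

f d h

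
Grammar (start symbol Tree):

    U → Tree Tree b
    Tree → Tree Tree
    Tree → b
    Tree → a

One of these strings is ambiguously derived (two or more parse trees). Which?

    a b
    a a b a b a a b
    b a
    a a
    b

a a b a b a a b

a b: 1 tree
a a b a b a a b: 429 trees
b a: 1 tree
a a: 1 tree
b: 1 tree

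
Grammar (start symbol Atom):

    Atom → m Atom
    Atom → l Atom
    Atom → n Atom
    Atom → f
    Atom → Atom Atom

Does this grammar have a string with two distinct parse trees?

Witness: f f f

Derivation 1: Atom ⇒ Atom Atom ⇒ f Atom ⇒ f Atom Atom ⇒ f f Atom ⇒ f f f
Derivation 2: Atom ⇒ Atom Atom ⇒ Atom Atom Atom ⇒ f Atom Atom ⇒ f f Atom ⇒ f f f

Two distinct leftmost derivations for the same string.

Ambiguous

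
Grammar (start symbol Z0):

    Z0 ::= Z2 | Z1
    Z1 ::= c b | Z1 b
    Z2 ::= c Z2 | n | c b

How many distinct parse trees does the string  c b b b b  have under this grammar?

Parse trees for c b b b b:
  [Z0 [Z1 [Z1 [Z1 [Z1 c b] b] b] b]]

1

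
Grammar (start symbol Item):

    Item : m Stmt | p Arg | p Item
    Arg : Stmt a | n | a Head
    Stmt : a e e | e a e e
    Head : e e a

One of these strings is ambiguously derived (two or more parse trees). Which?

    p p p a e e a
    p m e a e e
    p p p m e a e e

p p p a e e a

p p p a e e a: 2 trees
p m e a e e: 1 tree
p p p m e a e e: 1 tree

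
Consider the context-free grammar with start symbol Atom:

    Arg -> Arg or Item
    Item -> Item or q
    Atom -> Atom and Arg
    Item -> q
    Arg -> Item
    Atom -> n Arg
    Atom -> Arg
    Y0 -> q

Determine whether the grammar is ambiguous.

Ambiguous

Witness: q or q

Derivation 1: Atom ⇒ Arg ⇒ Arg or Item ⇒ Item or Item ⇒ q or Item ⇒ q or q
Derivation 2: Atom ⇒ Arg ⇒ Item ⇒ Item or q ⇒ q or q

Two distinct leftmost derivations for the same string.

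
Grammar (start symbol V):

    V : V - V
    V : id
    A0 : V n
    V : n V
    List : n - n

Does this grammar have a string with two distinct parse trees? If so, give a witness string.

Ambiguous

Witness: n id - id

Derivation 1: V ⇒ V - V ⇒ n V - V ⇒ n id - V ⇒ n id - id
Derivation 2: V ⇒ n V ⇒ n V - V ⇒ n id - V ⇒ n id - id

Two distinct leftmost derivations for the same string.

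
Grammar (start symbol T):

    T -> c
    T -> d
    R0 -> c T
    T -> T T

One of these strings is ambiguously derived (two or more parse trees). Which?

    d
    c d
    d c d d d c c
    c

d: 1 tree
c d: 1 tree
d c d d d c c: 132 trees
c: 1 tree

d c d d d c c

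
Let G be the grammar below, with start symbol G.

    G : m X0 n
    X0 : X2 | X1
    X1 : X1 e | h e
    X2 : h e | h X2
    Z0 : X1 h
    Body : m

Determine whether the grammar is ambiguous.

Witness: m h e n

Derivation 1: G ⇒ m X0 n ⇒ m X2 n ⇒ m h e n
Derivation 2: G ⇒ m X0 n ⇒ m X1 n ⇒ m h e n

Two distinct leftmost derivations for the same string.

Ambiguous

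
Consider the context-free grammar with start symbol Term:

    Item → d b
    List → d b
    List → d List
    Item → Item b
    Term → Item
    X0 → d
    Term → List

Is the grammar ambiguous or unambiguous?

Witness: d b

Derivation 1: Term ⇒ Item ⇒ d b
Derivation 2: Term ⇒ List ⇒ d b

Two distinct leftmost derivations for the same string.

Ambiguous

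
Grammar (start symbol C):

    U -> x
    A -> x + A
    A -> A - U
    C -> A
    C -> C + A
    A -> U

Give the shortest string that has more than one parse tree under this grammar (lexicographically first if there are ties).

length 1: no string has ≥2 trees
length 3: x + x has 2 parse trees

Two derivations of x + x:
  C ⇒ A ⇒ x + A ⇒ x + U ⇒ x + x
  C ⇒ C + A ⇒ A + A ⇒ U + A ⇒ x + A ⇒ x + U ⇒ x + x

x + x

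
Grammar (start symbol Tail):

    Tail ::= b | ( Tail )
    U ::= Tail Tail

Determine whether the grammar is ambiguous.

(U is unreachable from Tail, so its rules don't affect L(Tail).) L(Tail) is { openⁿ atom closeⁿ : n ≥ 0 }. The bracket depth fixes n, and the derivation is forced at every step.

Unambiguous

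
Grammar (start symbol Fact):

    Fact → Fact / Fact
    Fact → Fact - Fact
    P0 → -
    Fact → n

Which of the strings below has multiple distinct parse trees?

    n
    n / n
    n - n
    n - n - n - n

n - n - n - n

n: 1 tree
n / n: 1 tree
n - n: 1 tree
n - n - n - n: 5 trees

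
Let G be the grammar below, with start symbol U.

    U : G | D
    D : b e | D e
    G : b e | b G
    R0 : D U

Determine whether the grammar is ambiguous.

Ambiguous

Witness: b e

Derivation 1: U ⇒ G ⇒ b e
Derivation 2: U ⇒ D ⇒ b e

Two distinct leftmost derivations for the same string.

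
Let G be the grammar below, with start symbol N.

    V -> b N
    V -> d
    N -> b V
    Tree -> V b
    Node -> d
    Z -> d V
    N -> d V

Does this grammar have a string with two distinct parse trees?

Unambiguous

Only N, V are reachable from N; ignoring the rest: The reachable rules are right-linear with at most one rule per (nonterminal, next-terminal) pair. Each input token forces the next rule, so parsing is deterministic.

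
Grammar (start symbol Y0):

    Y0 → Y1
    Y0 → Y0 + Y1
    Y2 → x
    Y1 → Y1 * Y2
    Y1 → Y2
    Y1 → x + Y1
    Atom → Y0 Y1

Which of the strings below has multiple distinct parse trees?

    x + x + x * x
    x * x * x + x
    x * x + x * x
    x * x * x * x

x + x + x * x: 7 trees
x * x * x + x: 1 tree
x * x + x * x: 1 tree
x * x * x * x: 1 tree

x + x + x * x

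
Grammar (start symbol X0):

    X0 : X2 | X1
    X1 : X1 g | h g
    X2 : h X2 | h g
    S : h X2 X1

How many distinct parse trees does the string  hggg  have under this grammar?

1

Parse trees for hggg:
  [X0 [X1 [X1 [X1 h g] g] g]]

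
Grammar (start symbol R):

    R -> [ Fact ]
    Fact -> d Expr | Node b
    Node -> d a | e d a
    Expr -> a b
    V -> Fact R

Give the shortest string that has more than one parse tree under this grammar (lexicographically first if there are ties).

length 5: [ d a b ] has 2 parse trees

Two derivations of [ d a b ]:
  R ⇒ [ Fact ] ⇒ [ d Expr ] ⇒ [ d a b ]
  R ⇒ [ Fact ] ⇒ [ Node b ] ⇒ [ d a b ]

[ d a b ]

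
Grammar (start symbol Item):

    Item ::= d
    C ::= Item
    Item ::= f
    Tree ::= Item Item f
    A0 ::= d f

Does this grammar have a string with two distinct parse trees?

Unambiguous

(A0, Tree, C are unreachable from Item, so their rules don't affect L(Item).) Each reachable nonterminal has at most one production per leading terminal, and all productions are right-linear; the derivation is determined token-by-token.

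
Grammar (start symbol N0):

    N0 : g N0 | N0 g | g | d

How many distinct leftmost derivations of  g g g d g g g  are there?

20

Parse trees for g g g d g g g (showing first 6 of 20):
  [N0 g [N0 g [N0 g [N0 [N0 [N0 [N0 d] g] g] g]]]]
  [N0 g [N0 g [N0 [N0 g [N0 [N0 [N0 d] g] g]] g]]]
  [N0 g [N0 g [N0 [N0 [N0 g [N0 [N0 d] g]] g] g]]]
  [N0 g [N0 g [N0 [N0 [N0 [N0 g [N0 d]] g] g] g]]]
  [N0 g [N0 [N0 g [N0 g [N0 [N0 [N0 d] g] g]]] g]]
  [N0 g [N0 [N0 g [N0 [N0 g [N0 [N0 d] g]] g]] g]]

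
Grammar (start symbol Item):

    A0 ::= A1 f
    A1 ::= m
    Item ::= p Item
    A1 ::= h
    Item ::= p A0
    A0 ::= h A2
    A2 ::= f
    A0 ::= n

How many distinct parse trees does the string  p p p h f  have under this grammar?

Parse trees for p p p h f:
  [Item p [Item p [Item p [A0 [A1 h] f]]]]
  [Item p [Item p [Item p [A0 h [A2 f]]]]]

2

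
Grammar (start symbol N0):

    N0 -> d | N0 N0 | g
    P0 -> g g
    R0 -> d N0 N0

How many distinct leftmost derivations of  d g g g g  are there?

14

Parse trees for d g g g g (showing first 6 of 14):
  [N0 [N0 d] [N0 [N0 g] [N0 [N0 g] [N0 [N0 g] [N0 g]]]]]
  [N0 [N0 d] [N0 [N0 g] [N0 [N0 [N0 g] [N0 g]] [N0 g]]]]
  [N0 [N0 d] [N0 [N0 [N0 g] [N0 g]] [N0 [N0 g] [N0 g]]]]
  [N0 [N0 d] [N0 [N0 [N0 g] [N0 [N0 g] [N0 g]]] [N0 g]]]
  [N0 [N0 d] [N0 [N0 [N0 [N0 g] [N0 g]] [N0 g]] [N0 g]]]
  [N0 [N0 [N0 d] [N0 g]] [N0 [N0 g] [N0 [N0 g] [N0 g]]]]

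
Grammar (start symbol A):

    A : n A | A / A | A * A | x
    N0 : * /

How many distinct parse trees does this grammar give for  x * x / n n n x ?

2

Parse trees for x * x / n n n x:
  [A [A [A x] * [A x]] / [A n [A n [A n [A x]]]]]
  [A [A x] * [A [A x] / [A n [A n [A n [A x]]]]]]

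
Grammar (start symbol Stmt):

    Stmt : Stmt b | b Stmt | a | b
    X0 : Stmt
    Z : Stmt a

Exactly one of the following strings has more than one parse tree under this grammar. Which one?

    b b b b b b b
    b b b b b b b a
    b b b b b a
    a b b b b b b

b b b b b b b

b b b b b b b: 64 trees
b b b b b b b a: 1 tree
b b b b b a: 1 tree
a b b b b b b: 1 tree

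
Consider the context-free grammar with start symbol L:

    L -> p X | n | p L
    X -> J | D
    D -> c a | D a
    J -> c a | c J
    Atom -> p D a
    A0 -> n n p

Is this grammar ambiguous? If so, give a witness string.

Ambiguous

Witness: p c a

Derivation 1: L ⇒ p X ⇒ p J ⇒ p c a
Derivation 2: L ⇒ p X ⇒ p D ⇒ p c a

Two distinct leftmost derivations for the same string.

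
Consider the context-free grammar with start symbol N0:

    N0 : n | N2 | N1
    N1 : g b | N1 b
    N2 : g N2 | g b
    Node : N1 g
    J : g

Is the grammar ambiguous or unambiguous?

Ambiguous

Witness: g b

Derivation 1: N0 ⇒ N2 ⇒ g b
Derivation 2: N0 ⇒ N1 ⇒ g b

Two distinct leftmost derivations for the same string.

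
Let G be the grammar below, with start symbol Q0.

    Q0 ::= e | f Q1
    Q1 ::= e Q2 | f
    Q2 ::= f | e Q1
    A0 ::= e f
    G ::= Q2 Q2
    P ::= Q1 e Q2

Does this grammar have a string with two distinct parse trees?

Only Q0, Q1, Q2 are reachable from Q0; ignoring the rest: Each reachable nonterminal has at most one production per leading terminal, and all productions are right-linear; the derivation is determined token-by-token.

Unambiguous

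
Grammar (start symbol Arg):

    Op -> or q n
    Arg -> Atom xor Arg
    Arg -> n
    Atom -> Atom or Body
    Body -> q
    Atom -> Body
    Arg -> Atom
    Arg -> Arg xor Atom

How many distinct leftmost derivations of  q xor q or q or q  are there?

Parse trees for q xor q or q or q:
  [Arg [Atom [Body q]] xor [Arg [Atom [Atom [Atom [Body q]] or [Body q]] or [Body q]]]]
  [Arg [Arg [Atom [Body q]]] xor [Atom [Atom [Atom [Body q]] or [Body q]] or [Body q]]]

2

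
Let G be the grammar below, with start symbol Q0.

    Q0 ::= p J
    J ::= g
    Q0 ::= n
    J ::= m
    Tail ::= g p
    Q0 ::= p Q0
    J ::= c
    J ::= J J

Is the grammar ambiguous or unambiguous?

Witness: p c c c

Derivation 1: Q0 ⇒ p J ⇒ p J J ⇒ p c J ⇒ p c J J ⇒ p c c J ⇒ p c c c
Derivation 2: Q0 ⇒ p J ⇒ p J J ⇒ p J J J ⇒ p c J J ⇒ p c c J ⇒ p c c c

Two distinct leftmost derivations for the same string.

Ambiguous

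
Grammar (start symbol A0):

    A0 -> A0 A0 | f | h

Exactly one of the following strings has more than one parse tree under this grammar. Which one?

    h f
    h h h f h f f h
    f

h h h f h f f h

h f: 1 tree
h h h f h f f h: 429 trees
f: 1 tree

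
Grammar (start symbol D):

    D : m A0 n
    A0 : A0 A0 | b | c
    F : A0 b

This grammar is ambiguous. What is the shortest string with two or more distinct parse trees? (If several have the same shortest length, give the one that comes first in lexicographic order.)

length 3: no string has ≥2 trees
length 4: no string has ≥2 trees
length 5: m b b b n has 2 parse trees

Two derivations of m b b b n:
  D ⇒ m A0 n ⇒ m A0 A0 n ⇒ m A0 A0 A0 n ⇒ m b A0 A0 n ⇒ m b b A0 n ⇒ m b b b n
  D ⇒ m A0 n ⇒ m A0 A0 n ⇒ m b A0 n ⇒ m b A0 A0 n ⇒ m b b A0 n ⇒ m b b b n

m b b b n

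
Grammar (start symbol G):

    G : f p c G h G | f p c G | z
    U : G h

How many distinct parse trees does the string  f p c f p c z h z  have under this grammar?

2

Parse trees for f p c f p c z h z:
  [G f p c [G f p c [G z]] h [G z]]
  [G f p c [G f p c [G z] h [G z]]]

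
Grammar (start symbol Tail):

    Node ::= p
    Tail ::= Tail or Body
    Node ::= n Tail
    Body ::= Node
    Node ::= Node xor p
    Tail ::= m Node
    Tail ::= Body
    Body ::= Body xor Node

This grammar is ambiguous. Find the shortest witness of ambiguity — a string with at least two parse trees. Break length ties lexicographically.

p xor p

length 1: no string has ≥2 trees
length 2: no string has ≥2 trees
length 3: p xor p has 2 parse trees

Two derivations of p xor p:
  Tail ⇒ Body ⇒ Node ⇒ Node xor p ⇒ p xor p
  Tail ⇒ Body ⇒ Body xor Node ⇒ Node xor Node ⇒ p xor Node ⇒ p xor p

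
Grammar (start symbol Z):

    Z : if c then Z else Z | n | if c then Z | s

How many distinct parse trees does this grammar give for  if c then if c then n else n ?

2

Parse trees for if c then if c then n else n:
  [Z if c then [Z if c then [Z n]] else [Z n]]
  [Z if c then [Z if c then [Z n] else [Z n]]]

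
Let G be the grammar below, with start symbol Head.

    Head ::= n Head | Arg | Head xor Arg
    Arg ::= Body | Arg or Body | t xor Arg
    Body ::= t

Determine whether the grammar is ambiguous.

Ambiguous

Witness: t xor t

Derivation 1: Head ⇒ Arg ⇒ t xor Arg ⇒ t xor Body ⇒ t xor t
Derivation 2: Head ⇒ Head xor Arg ⇒ Arg xor Arg ⇒ Body xor Arg ⇒ t xor Arg ⇒ t xor Body ⇒ t xor t

Two distinct leftmost derivations for the same string.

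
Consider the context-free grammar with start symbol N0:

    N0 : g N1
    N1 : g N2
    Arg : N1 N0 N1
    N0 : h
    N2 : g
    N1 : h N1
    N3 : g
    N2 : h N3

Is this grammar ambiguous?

Only N0, N1, N2, N3 are reachable from N0; ignoring the rest: The reachable rules are right-linear with at most one rule per (nonterminal, next-terminal) pair. Each input token forces the next rule, so parsing is deterministic.

Unambiguous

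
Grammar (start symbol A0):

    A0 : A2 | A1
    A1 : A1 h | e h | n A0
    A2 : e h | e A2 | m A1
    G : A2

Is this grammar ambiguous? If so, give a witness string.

Ambiguous

Witness: e h

Derivation 1: A0 ⇒ A2 ⇒ e h
Derivation 2: A0 ⇒ A1 ⇒ e h

Two distinct leftmost derivations for the same string.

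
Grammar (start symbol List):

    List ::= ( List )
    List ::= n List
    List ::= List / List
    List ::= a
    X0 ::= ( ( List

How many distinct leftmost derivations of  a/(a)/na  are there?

Parse trees for a/(a)/na:
  [List [List a] / [List [List ( [List a] )] / [List n [List a]]]]
  [List [List [List a] / [List ( [List a] )]] / [List n [List a]]]

2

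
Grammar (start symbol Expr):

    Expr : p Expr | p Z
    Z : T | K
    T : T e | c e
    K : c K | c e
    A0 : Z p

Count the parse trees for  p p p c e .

Parse trees for p p p c e:
  [Expr p [Expr p [Expr p [Z [T c e]]]]]
  [Expr p [Expr p [Expr p [Z [K c e]]]]]

2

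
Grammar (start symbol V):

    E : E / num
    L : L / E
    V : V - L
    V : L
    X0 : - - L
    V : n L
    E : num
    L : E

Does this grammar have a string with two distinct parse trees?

Ambiguous

Witness: num / num

Derivation 1: V ⇒ L ⇒ L / E ⇒ E / E ⇒ num / E ⇒ num / num
Derivation 2: V ⇒ L ⇒ E ⇒ E / num ⇒ num / num

Two distinct leftmost derivations for the same string.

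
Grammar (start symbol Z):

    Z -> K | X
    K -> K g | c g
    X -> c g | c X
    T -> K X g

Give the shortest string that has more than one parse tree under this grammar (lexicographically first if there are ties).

length 2: c g has 2 parse trees

Two derivations of c g:
  Z ⇒ K ⇒ c g
  Z ⇒ X ⇒ c g

c g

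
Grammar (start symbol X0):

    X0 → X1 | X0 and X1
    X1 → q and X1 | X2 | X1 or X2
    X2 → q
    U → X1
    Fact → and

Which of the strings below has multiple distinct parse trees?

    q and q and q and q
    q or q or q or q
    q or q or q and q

q and q and q and q: 8 trees
q or q or q or q: 1 tree
q or q or q and q: 1 tree

q and q and q and q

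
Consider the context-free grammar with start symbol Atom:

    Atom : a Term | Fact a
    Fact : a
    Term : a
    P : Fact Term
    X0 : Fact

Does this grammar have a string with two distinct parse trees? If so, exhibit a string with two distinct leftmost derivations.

Witness: a a

Derivation 1: Atom ⇒ a Term ⇒ a a
Derivation 2: Atom ⇒ Fact a ⇒ a a

Two distinct leftmost derivations for the same string.

Ambiguous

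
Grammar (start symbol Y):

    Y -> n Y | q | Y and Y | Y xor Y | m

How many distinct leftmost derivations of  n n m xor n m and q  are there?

Parse trees for n n m xor n m and q (showing first 6 of 12):
  [Y n [Y n [Y [Y [Y m] xor [Y n [Y m]]] and [Y q]]]]
  [Y n [Y n [Y [Y m] xor [Y n [Y [Y m] and [Y q]]]]]]
  [Y n [Y n [Y [Y m] xor [Y [Y n [Y m]] and [Y q]]]]]
  [Y n [Y [Y n [Y [Y m] xor [Y n [Y m]]]] and [Y q]]]
  [Y n [Y [Y [Y n [Y m]] xor [Y n [Y m]]] and [Y q]]]
  [Y n [Y [Y n [Y m]] xor [Y n [Y [Y m] and [Y q]]]]]

12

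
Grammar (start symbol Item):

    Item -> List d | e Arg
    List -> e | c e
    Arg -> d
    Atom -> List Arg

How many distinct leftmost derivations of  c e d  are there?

Parse trees for c e d:
  [Item [List c e] d]

1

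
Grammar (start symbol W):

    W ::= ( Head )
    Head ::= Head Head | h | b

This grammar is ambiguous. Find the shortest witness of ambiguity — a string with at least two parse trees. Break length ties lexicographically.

( b b b )

length 3: no string has ≥2 trees
length 4: no string has ≥2 trees
length 5: ( b b b ) has 2 parse trees

Two derivations of ( b b b ):
  W ⇒ ( Head ) ⇒ ( Head Head ) ⇒ ( Head Head Head ) ⇒ ( b Head Head ) ⇒ ( b b Head ) ⇒ ( b b b )
  W ⇒ ( Head ) ⇒ ( Head Head ) ⇒ ( b Head ) ⇒ ( b Head Head ) ⇒ ( b b Head ) ⇒ ( b b b )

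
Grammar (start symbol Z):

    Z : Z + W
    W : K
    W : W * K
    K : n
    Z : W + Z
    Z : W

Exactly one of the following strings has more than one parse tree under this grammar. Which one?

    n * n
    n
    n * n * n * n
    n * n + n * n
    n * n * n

n * n: 1 tree
n: 1 tree
n * n * n * n: 1 tree
n * n + n * n: 2 trees
n * n * n: 1 tree

n * n + n * n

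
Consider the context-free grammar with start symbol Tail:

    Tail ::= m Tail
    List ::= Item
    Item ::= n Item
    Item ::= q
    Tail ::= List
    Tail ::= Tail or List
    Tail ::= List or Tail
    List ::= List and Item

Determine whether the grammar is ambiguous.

Witness: q or q

Derivation 1: Tail ⇒ Tail or List ⇒ List or List ⇒ Item or List ⇒ q or List ⇒ q or Item ⇒ q or q
Derivation 2: Tail ⇒ List or Tail ⇒ Item or Tail ⇒ q or Tail ⇒ q or List ⇒ q or Item ⇒ q or q

Two distinct leftmost derivations for the same string.

Ambiguous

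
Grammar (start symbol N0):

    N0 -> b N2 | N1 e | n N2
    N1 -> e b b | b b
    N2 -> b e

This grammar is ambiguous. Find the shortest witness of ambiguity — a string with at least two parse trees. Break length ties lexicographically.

b b e

length 3: b b e has 2 parse trees

Two derivations of b b e:
  N0 ⇒ b N2 ⇒ b b e
  N0 ⇒ N1 e ⇒ b b e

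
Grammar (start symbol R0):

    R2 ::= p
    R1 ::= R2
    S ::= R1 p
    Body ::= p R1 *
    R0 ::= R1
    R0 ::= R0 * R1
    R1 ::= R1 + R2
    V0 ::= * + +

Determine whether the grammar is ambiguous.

Only R0, R1, R2 are reachable from R0; ignoring the rest: The grammar is stratified — R0 handles '*' (left-recursive), R1 handles '+', R2 atoms. Each operator has a fixed associativity and precedence level, so every string has one parse.

Unambiguous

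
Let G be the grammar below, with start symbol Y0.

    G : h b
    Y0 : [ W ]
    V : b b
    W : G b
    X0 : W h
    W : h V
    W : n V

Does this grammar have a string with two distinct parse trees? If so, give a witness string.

Witness: [ h b b ]

Derivation 1: Y0 ⇒ [ W ] ⇒ [ G b ] ⇒ [ h b b ]
Derivation 2: Y0 ⇒ [ W ] ⇒ [ h V ] ⇒ [ h b b ]

Two distinct leftmost derivations for the same string.

Ambiguous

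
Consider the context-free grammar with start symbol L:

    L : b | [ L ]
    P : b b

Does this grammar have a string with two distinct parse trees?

(P is unreachable from L, so its rules don't affect L(L).) Each string is a nest of matched brackets around a single atom. An opening bracket forces the recursive rule; an atom forces the base rule.

Unambiguous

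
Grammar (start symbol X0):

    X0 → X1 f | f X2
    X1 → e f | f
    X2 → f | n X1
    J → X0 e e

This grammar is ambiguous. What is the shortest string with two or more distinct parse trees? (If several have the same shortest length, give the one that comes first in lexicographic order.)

f f

length 2: f f has 2 parse trees

Two derivations of f f:
  X0 ⇒ X1 f ⇒ f f
  X0 ⇒ f X2 ⇒ f f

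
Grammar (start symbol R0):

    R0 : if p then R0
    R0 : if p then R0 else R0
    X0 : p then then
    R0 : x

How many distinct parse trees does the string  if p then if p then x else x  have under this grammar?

Parse trees for if p then if p then x else x:
  [R0 if p then [R0 if p then [R0 x] else [R0 x]]]
  [R0 if p then [R0 if p then [R0 x]] else [R0 x]]

2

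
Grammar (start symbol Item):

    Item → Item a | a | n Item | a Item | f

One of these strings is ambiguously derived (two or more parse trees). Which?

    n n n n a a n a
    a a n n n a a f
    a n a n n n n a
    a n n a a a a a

n n n n a a n a: 1 tree
a a n n n a a f: 1 tree
a n a n n n n a: 1 tree
a n n a a a a a: 99 trees

a n n a a a a a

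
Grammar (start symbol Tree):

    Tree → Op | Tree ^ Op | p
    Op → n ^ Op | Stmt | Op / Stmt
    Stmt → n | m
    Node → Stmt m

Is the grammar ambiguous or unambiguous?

Ambiguous

Witness: n ^ m

Derivation 1: Tree ⇒ Op ⇒ n ^ Op ⇒ n ^ Stmt ⇒ n ^ m
Derivation 2: Tree ⇒ Tree ^ Op ⇒ Op ^ Op ⇒ Stmt ^ Op ⇒ n ^ Op ⇒ n ^ Stmt ⇒ n ^ m

Two distinct leftmost derivations for the same string.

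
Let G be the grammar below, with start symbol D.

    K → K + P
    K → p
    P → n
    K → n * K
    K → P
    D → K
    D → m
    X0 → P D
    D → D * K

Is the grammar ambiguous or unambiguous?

Witness: n * n

Derivation 1: D ⇒ K ⇒ n * K ⇒ n * P ⇒ n * n
Derivation 2: D ⇒ D * K ⇒ K * K ⇒ P * K ⇒ n * K ⇒ n * P ⇒ n * n

Two distinct leftmost derivations for the same string.

Ambiguous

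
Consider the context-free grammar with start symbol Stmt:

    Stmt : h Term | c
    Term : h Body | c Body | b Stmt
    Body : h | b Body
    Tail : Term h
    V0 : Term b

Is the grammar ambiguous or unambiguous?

Unambiguous

(Tail, V0 are unreachable from Stmt, so their rules don't affect L(Stmt).) Restricted to the reachable nonterminals, every rule has the form A → t or A → t B, and no two rules for the same A share a first terminal. The grammar encodes a DFA — one run per string.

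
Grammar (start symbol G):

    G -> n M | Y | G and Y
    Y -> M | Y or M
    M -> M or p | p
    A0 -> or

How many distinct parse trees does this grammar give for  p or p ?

Parse trees for p or p:
  [G [Y [M [M p] or p]]]
  [G [Y [Y [M p]] or [M p]]]

2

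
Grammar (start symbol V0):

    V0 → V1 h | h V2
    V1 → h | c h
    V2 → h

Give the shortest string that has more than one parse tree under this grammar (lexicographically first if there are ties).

length 2: h h has 2 parse trees

Two derivations of h h:
  V0 ⇒ V1 h ⇒ h h
  V0 ⇒ h V2 ⇒ h h

h h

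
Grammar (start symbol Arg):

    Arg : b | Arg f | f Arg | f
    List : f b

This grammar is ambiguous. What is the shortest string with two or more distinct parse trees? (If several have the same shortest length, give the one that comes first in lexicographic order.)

f f

length 1: no string has ≥2 trees
length 2: f f has 2 parse trees

Two derivations of f f:
  Arg ⇒ Arg f ⇒ f f
  Arg ⇒ f Arg ⇒ f f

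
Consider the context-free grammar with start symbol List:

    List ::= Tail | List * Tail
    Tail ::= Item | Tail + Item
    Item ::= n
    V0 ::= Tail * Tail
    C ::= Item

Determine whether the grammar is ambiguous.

Unambiguous

Only List, Tail, Item are reachable from List; ignoring the rest: This is a standard precedence ladder (List over Tail over Item), with each level left-recursive on its own operator ('*' at List, '+' at Tail). That structure is LR(1), hence unambiguous.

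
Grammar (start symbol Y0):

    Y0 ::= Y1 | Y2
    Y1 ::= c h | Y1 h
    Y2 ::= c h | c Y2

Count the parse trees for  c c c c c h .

Parse trees for c c c c c h:
  [Y0 [Y2 c [Y2 c [Y2 c [Y2 c [Y2 c h]]]]]]

1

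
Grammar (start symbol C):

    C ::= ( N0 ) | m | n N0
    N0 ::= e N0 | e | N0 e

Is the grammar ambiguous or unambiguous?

Witness: n e e

Derivation 1: C ⇒ n N0 ⇒ n e N0 ⇒ n e e
Derivation 2: C ⇒ n N0 ⇒ n N0 e ⇒ n e e

Two distinct leftmost derivations for the same string.

Ambiguous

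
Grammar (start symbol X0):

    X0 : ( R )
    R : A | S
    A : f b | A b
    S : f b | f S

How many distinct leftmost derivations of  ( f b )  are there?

Parse trees for ( f b ):
  [X0 ( [R [A f b]] )]
  [X0 ( [R [S f b]] )]

2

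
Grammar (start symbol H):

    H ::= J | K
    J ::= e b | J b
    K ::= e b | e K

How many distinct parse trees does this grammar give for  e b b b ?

Parse trees for e b b b:
  [H [J [J [J e b] b] b]]

1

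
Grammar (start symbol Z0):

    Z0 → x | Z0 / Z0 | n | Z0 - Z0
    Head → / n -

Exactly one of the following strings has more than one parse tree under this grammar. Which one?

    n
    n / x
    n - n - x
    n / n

n - n - x

n: 1 tree
n / x: 1 tree
n - n - x: 2 trees
n / n: 1 tree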